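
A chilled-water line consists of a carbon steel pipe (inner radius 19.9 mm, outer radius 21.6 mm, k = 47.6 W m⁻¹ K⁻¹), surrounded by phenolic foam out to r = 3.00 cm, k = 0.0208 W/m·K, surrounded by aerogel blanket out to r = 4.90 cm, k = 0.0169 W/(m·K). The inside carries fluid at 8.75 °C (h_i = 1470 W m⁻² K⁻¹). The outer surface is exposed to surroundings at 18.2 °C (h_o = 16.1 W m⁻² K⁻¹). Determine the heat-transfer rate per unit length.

Q' = 1.29 W/m

Series thermal resistances, inner to outer:
  R'_conv,in = 1/(2πr h) = 1/(2π·0.0199·1470) = 0.005441 m·K/W
  R'_carbon steel = ln(0.0216/0.0199)/(2πk) = 0.08197/(2π·47.6) = 2.741×10^-4 m·K/W
  R'_phenolic foam = ln(0.0300/0.0216)/(2πk) = 0.3285/(2π·0.0208) = 2.514 m·K/W
  R'_aerogel blanket = ln(0.0490/0.0300)/(2πk) = 0.4906/(2π·0.0169) = 4.620 m·K/W
  R'_conv,out = 1/(2πr h) = 1/(2π·0.0490·16.1) = 0.2017 m·K/W
ΣR = 0.005441 + 2.741×10^-4 + 2.514 + 4.620 + 0.2017 = 7.341 m·K/W
Q' = ΔT/ΣR = (8.75 °C − 18.2 °C)/7.341 = -1.29 W/m
(Negative Q' ⇒ heat flows inward; heat gain = 1.29 W/m.)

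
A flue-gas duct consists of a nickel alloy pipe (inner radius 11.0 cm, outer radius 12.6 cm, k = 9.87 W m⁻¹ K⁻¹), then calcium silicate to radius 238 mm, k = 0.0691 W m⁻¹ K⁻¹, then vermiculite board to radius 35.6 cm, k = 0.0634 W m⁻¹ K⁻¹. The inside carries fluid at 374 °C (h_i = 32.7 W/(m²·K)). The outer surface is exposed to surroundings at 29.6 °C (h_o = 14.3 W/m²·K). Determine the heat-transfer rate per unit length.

Q' = 135 W/m

Resistance network (inner→outer):
  R'_conv,in = 1/(2πr h) = 1/(2π·0.110·32.7) = 0.04425 m·K/W
  R'_nickel alloy = ln(0.126/0.110)/(2πk) = 0.1358/(2π·9.87) = 0.002190 m·K/W
  R'_calcium silicate = ln(0.238/0.126)/(2πk) = 0.6360/(2π·0.0691) = 1.465 m·K/W
  R'_vermiculite board = ln(0.356/0.238)/(2πk) = 0.4027/(2π·0.0634) = 1.011 m·K/W
  R'_conv,out = 1/(2πr h) = 1/(2π·0.356·14.3) = 0.03126 m·K/W
ΣR = 0.04425 + 0.002190 + 1.465 + 1.011 + 0.03126 = 2.554 m·K/W
Q' = ΔT/ΣR = (374 °C − 29.6 °C)/2.554 = 135 W/m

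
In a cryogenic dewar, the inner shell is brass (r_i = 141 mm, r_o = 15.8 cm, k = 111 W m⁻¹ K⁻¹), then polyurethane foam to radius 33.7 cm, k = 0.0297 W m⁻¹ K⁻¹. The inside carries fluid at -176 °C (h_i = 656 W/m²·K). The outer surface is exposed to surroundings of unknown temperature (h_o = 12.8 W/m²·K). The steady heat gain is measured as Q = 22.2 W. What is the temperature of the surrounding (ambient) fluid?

Series resistances:
  R_conv,in = 1/(4πr²h) = 1/(4π·0.141²·656) = 0.006102 K/W
  R_brass = (1/0.141 − 1/0.158)/(4πk) = 0.7631/(4π·111) = 5.471×10^-4 K/W
  R_polyurethane foam = (1/0.158 − 1/0.337)/(4πk) = 3.362/(4π·0.0297) = 9.007 K/W
  R_conv,out = 1/(4πr²h) = 1/(4π·0.337²·12.8) = 0.05474 K/W
ΣR = 9.069 K/W
ΔT = Q·ΣR = 22.2 × 9.069 = 201.3 K
Heat flows inward, so T_out = T_in + ΔT = -176 + 201.3 = 25.3 °C

T_out = 25.3 °C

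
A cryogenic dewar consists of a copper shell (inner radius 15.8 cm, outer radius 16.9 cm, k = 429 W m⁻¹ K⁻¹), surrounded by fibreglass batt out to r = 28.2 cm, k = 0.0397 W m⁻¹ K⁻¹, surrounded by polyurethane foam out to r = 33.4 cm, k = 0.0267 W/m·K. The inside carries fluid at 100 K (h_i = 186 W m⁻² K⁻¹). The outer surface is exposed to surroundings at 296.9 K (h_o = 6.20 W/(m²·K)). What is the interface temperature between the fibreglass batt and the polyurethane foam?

Resistance network (inner→outer):
  R_conv,in = 1/(4πr²h) = 1/(4π·0.158²·186) = 0.01714 K/W
  R_copper = (1/0.158 − 1/0.169)/(4πk) = 0.4120/(4π·429) = 7.642×10^-5 K/W
  R_fibreglass batt = (1/0.169 − 1/0.282)/(4πk) = 2.371/(4π·0.0397) = 4.753 K/W
  R_polyurethane foam = (1/0.282 − 1/0.334)/(4πk) = 0.5521/(4π·0.0267) = 1.645 K/W
  R_conv,out = 1/(4πr²h) = 1/(4π·0.334²·6.20) = 0.1151 K/W
ΣR = 0.01714 + 7.642×10^-5 + 4.753 + 1.645 + 0.1151 = 6.530 K/W
Q = ΔT/ΣR = (100 K − 296.9 K)/6.530 = -30.15 W
From the inner boundary to the fibreglass batt/polyurethane foam interface, ΣR_partial = 4.770 K/W.
T_interface = T_in − Q·ΣR_partial = 100 K − (-30.15)(4.770) = 243.8 K

T = 243.8 K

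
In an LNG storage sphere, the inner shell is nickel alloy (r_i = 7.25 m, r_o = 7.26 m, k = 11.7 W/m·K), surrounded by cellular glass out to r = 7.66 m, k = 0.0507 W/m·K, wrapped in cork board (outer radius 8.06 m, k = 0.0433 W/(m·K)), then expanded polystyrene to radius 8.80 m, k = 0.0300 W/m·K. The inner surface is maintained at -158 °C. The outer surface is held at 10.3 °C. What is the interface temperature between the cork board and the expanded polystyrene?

Resistance network (inner→outer):
  R_nickel alloy = (1/7.25 − 1/7.26)/(4πk) = 1.900×10^-4/(4π·11.7) = 1.292×10^-6 K/W
  R_cellular glass = (1/7.26 − 1/7.66)/(4πk) = 0.007193/(4π·0.0507) = 0.01129 K/W
  R_cork board = (1/7.66 − 1/8.06)/(4πk) = 0.006479/(4π·0.0433) = 0.01191 K/W
  R_expanded polystyrene = (1/8.06 − 1/8.80)/(4πk) = 0.01043/(4π·0.0300) = 0.02767 K/W
ΣR = 1.292×10^-6 + 0.01129 + 0.01191 + 0.02767 = 0.05087 K/W
Q = ΔT/ΣR = (-158 °C − 10.3 °C)/0.05087 = -3308 W
From the inner boundary to the cork board/expanded polystyrene interface, ΣR_partial = 0.02320 K/W.
T_interface = T_in − Q·ΣR_partial = -158 °C − (-3308)(0.02320) = -81.3 °C

T = -81.3 °C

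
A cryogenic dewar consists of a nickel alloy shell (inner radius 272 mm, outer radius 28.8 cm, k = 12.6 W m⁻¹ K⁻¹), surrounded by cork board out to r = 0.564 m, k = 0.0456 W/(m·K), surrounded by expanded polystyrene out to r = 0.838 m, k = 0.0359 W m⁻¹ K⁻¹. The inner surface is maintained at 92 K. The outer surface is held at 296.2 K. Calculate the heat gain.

Resistance network (inner→outer):
  R_nickel alloy = (1/0.272 − 1/0.288)/(4πk) = 0.2042/(4π·12.6) = 0.001290 K/W
  R_cork board = (1/0.288 − 1/0.564)/(4πk) = 1.699/(4π·0.0456) = 2.965 K/W
  R_expanded polystyrene = (1/0.564 − 1/0.838)/(4πk) = 0.5797/(4π·0.0359) = 1.285 K/W
ΣR = 0.001290 + 2.965 + 1.285 = 4.251 K/W
Q = ΔT/ΣR = (92 K − 296.2 K)/4.251 = -48.0 W
(Negative Q ⇒ heat flows inward; heat gain = 48.0 W.)

Q = 48.0 W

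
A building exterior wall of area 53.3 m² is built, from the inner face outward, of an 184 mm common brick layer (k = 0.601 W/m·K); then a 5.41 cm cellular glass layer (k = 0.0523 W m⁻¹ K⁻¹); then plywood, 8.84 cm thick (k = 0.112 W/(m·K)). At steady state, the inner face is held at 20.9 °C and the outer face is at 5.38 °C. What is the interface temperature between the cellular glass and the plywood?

Series thermal resistances, inner to outer:
  R_common brick = L/(kA) = 0.184/(0.601·53.3) = 0.005744 K/W
  R_cellular glass = L/(kA) = 0.0541/(0.0523·53.3) = 0.01941 K/W
  R_plywood = L/(kA) = 0.0884/(0.112·53.3) = 0.01481 K/W
ΣR = 0.005744 + 0.01941 + 0.01481 = 0.03996 K/W
Q = ΔT/ΣR = (20.9 °C − 5.38 °C)/0.03996 = 388.4 W
From the inner boundary to the cellular glass/plywood interface, ΣR_partial = 0.02515 K/W.
T_interface = T_in − Q·ΣR_partial = 20.9 °C − (388.4)(0.02515) = 11.1 °C

T = 11.1 °C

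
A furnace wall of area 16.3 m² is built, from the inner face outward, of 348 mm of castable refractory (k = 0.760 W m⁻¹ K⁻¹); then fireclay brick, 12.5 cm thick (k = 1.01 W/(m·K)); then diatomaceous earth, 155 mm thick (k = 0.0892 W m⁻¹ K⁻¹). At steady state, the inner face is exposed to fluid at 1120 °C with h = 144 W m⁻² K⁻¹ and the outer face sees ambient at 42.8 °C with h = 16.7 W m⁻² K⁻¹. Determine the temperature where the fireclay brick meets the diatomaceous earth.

T = 854 °C

Treat each layer as a resistance in series:
  R_conv,in = 1/(hA) = 1/(144·16.3) = 4.260×10^-4 K/W
  R_castable refractory = L/(kA) = 0.348/(0.760·16.3) = 0.02809 K/W
  R_fireclay brick = L/(kA) = 0.125/(1.01·16.3) = 0.007593 K/W
  R_diatomaceous earth = L/(kA) = 0.155/(0.0892·16.3) = 0.1066 K/W
  R_conv,out = 1/(hA) = 1/(16.7·16.3) = 0.003674 K/W
ΣR = 4.260×10^-4 + 0.02809 + 0.007593 + 0.1066 + 0.003674 = 0.1464 K/W
Q = ΔT/ΣR = (1120 °C − 42.8 °C)/0.1464 = 7358 W
From the inner boundary to the fireclay brick/diatomaceous earth interface, ΣR_partial = 0.03611 K/W.
T_interface = T_in − Q·ΣR_partial = 1120 °C − (7358)(0.03611) = 854 °C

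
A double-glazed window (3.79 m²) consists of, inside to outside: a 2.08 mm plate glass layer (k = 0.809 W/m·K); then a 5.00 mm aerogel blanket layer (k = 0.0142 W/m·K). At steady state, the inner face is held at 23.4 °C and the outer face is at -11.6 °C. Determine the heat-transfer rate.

Q = 374 W

Series thermal resistances, inner to outer:
  R_plate glass = L/(kA) = 0.00208/(0.809·3.79) = 6.784×10^-4 K/W
  R_aerogel blanket = L/(kA) = 0.00500/(0.0142·3.79) = 0.09291 K/W
ΣR = 6.784×10^-4 + 0.09291 = 0.09359 K/W
Q = ΔT/ΣR = (23.4 °C − -11.6 °C)/0.09359 = 374 W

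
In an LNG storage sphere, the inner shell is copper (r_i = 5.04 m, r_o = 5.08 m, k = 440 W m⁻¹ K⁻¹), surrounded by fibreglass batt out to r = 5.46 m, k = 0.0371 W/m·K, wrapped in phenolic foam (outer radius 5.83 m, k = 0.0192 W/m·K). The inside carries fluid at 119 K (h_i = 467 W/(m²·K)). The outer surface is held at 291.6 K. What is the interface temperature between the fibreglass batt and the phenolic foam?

T = 184.4 K

Resistance network (inner→outer):
  R_conv,in = 1/(4πr²h) = 1/(4π·5.04²·467) = 6.708×10^-6 K/W
  R_copper = (1/5.04 − 1/5.08)/(4πk) = 0.001562/(4π·440) = 2.826×10^-7 K/W
  R_fibreglass batt = (1/5.08 − 1/5.46)/(4πk) = 0.01370/(4π·0.0371) = 0.02939 K/W
  R_phenolic foam = (1/5.46 − 1/5.83)/(4πk) = 0.01162/(4π·0.0192) = 0.04818 K/W
ΣR = 6.708×10^-6 + 2.826×10^-7 + 0.02939 + 0.04818 = 0.07758 K/W
Q = ΔT/ΣR = (119 K − 291.6 K)/0.07758 = -2225 W
From the inner boundary to the fibreglass batt/phenolic foam interface, ΣR_partial = 0.02940 K/W.
T_interface = T_in − Q·ΣR_partial = 119 K − (-2225)(0.02940) = 184.4 K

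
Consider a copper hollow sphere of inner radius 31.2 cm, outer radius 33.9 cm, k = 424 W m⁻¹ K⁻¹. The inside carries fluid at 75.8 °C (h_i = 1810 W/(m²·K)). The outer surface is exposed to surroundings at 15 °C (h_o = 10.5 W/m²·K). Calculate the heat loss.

Resistance network (inner→outer):
  R_conv,in = 1/(4πr²h) = 1/(4π·0.312²·1810) = 4.517×10^-4 K/W
  R_copper = (1/0.312 − 1/0.339)/(4πk) = 0.2553/(4π·424) = 4.791×10^-5 K/W
  R_conv,out = 1/(4πr²h) = 1/(4π·0.339²·10.5) = 0.06595 K/W
ΣR = 4.517×10^-4 + 4.791×10^-5 + 0.06595 = 0.06645 K/W
Q = ΔT/ΣR = (75.8 °C − 15 °C)/0.06645 = 915 W

Q = 915 W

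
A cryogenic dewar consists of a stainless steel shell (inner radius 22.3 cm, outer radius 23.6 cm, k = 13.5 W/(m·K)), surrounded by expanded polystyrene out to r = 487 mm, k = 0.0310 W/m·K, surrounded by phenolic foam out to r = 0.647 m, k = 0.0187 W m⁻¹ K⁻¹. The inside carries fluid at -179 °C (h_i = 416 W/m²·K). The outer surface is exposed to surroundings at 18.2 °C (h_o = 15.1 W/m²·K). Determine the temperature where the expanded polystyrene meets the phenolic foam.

T = -36.9 °C

Series thermal resistances, inner to outer:
  R_conv,in = 1/(4πr²h) = 1/(4π·0.223²·416) = 0.003847 K/W
  R_stainless steel = (1/0.223 − 1/0.236)/(4πk) = 0.2470/(4π·13.5) = 0.001456 K/W
  R_expanded polystyrene = (1/0.236 − 1/0.487)/(4πk) = 2.184/(4π·0.0310) = 5.606 K/W
  R_phenolic foam = (1/0.487 − 1/0.647)/(4πk) = 0.5078/(4π·0.0187) = 2.161 K/W
  R_conv,out = 1/(4πr²h) = 1/(4π·0.647²·15.1) = 0.01259 K/W
ΣR = 0.003847 + 0.001456 + 5.606 + 2.161 + 0.01259 = 7.785 K/W
Q = ΔT/ΣR = (-179 °C − 18.2 °C)/7.785 = -25.33 W
From the inner boundary to the expanded polystyrene/phenolic foam interface, ΣR_partial = 5.611 K/W.
T_interface = T_in − Q·ΣR_partial = -179 °C − (-25.33)(5.611) = -36.9 °C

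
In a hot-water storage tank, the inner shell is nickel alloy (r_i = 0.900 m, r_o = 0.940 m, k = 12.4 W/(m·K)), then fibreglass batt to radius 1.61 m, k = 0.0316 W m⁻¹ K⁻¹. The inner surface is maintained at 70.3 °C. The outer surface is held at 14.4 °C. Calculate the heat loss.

Series thermal resistances, inner to outer:
  R_nickel alloy = (1/0.900 − 1/0.940)/(4πk) = 0.04728/(4π·12.4) = 3.034×10^-4 K/W
  R_fibreglass batt = (1/0.940 − 1/1.61)/(4πk) = 0.4427/(4π·0.0316) = 1.115 K/W
ΣR = 3.034×10^-4 + 1.115 = 1.115 K/W
Q = ΔT/ΣR = (70.3 °C − 14.4 °C)/1.115 = 50.1 W

Q = 50.1 W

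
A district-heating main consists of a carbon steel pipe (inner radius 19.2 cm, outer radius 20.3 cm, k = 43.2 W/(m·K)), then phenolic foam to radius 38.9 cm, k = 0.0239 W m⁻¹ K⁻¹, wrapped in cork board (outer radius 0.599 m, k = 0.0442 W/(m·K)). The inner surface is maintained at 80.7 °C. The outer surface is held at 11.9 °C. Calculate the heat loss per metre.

Q' = 11.7 W/m

Resistance network (inner→outer):
  R'_carbon steel = ln(0.203/0.192)/(2πk) = 0.05571/(2π·43.2) = 2.052×10^-4 m·K/W
  R'_phenolic foam = ln(0.389/0.203)/(2πk) = 0.6504/(2π·0.0239) = 4.331 m·K/W
  R'_cork board = ln(0.599/0.389)/(2πk) = 0.4317/(2π·0.0442) = 1.554 m·K/W
ΣR = 2.052×10^-4 + 4.331 + 1.554 = 5.885 m·K/W
Q' = ΔT/ΣR = (80.7 °C − 11.9 °C)/5.885 = 11.7 W/m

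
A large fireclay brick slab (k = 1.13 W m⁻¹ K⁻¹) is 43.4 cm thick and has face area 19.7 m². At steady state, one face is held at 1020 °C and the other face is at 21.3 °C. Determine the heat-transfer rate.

Q = 51200 W

Q = kA·ΔT/L = 1.13 × 19.7 × |1020 °C − 21.3 °C| / 0.434 = 51200 W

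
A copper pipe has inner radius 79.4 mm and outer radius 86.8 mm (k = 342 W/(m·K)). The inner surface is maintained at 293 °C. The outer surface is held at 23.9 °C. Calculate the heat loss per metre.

Q' = 2πk·ΔT/ln(r₂/r₁) = 2π × 342 × 269.1 / ln(0.0868/0.0794) = 6.49×10^6 W/m

Q' = 6.49×10^6 W/m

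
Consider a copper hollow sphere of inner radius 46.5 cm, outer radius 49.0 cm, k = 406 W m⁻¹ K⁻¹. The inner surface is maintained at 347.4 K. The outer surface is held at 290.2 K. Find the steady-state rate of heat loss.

Q = 4πk·ΔT/(1/r₁ − 1/r₂) = 4π × 406 × 57.2 / (1/0.465 − 1/0.490) = 2.66×10^6 W

Q = 2.66×10^6 W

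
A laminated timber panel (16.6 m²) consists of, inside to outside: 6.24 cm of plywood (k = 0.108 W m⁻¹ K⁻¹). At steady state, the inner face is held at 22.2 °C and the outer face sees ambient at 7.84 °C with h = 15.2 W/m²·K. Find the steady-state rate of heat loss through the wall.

Resistance network (inner→outer):
  R_plywood = L/(kA) = 0.0624/(0.108·16.6) = 0.03481 K/W
  R_conv,out = 1/(hA) = 1/(15.2·16.6) = 0.003963 K/W
ΣR = 0.03481 + 0.003963 = 0.03877 K/W
Q = ΔT/ΣR = (22.2 °C − 7.84 °C)/0.03877 = 370 W

Q = 370 W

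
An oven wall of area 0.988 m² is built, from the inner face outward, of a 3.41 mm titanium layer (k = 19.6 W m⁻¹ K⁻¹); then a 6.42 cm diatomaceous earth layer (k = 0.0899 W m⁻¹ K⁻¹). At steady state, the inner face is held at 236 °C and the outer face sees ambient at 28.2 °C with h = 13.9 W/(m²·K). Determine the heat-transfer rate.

Series thermal resistances, inner to outer:
  R_titanium = L/(kA) = 0.00341/(19.6·0.988) = 1.761×10^-4 K/W
  R_diatomaceous earth = L/(kA) = 0.0642/(0.0899·0.988) = 0.7228 K/W
  R_conv,out = 1/(hA) = 1/(13.9·0.988) = 0.07282 K/W
ΣR = 1.761×10^-4 + 0.7228 + 0.07282 = 0.7958 K/W
Q = ΔT/ΣR = (236 °C − 28.2 °C)/0.7958 = 261 W

Q = 261 W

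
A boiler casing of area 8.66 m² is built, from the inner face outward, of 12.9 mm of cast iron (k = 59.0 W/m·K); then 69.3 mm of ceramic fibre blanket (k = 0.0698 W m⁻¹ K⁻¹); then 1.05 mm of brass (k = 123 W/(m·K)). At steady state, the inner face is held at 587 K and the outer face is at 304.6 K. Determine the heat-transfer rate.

Series thermal resistances, inner to outer:
  R_cast iron = L/(kA) = 0.0129/(59.0·8.66) = 2.525×10^-5 K/W
  R_ceramic fibre blanket = L/(kA) = 0.0693/(0.0698·8.66) = 0.1146 K/W
  R_brass = L/(kA) = 0.00105/(123·8.66) = 9.857×10^-7 K/W
ΣR = 2.525×10^-5 + 0.1146 + 9.857×10^-7 = 0.1146 K/W
Q = ΔT/ΣR = (587 K − 304.6 K)/0.1146 = 2460 W

Q = 2460 W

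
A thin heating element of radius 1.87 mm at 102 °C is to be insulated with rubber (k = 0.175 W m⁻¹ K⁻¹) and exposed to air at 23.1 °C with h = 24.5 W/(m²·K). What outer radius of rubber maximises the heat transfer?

r_cr = 0.714 cm

For a cylinder, r_cr = k_ins/h = 0.175/24.5 = 0.00714 m = 0.714 cm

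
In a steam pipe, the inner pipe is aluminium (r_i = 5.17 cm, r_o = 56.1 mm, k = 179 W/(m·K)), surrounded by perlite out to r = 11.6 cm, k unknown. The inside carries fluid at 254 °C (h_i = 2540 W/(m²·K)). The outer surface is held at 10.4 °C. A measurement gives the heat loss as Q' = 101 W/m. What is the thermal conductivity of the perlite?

ΣR = ΔT/Q' = |254 − 10.4|/101 = 2.412 m·K/W
Known resistances:
  R'_conv,in = 1/(2πr h) = 1/(2π·0.0517·2540) = 0.001212 m·K/W
  R'_aluminium = ln(0.0561/0.0517)/(2πk) = 0.08168/(2π·179) = 7.262×10^-5 m·K/W
R_perlite = ΣR − ΣR_known = 2.412 − 0.001285 = 2.411 m·K/W
ln(r₂/r₁)/(2πk) = 2.411 ⇒ k = 0.7265/(2π·2.411) = 0.0480 W/m·K

k = 0.0480 W/m·K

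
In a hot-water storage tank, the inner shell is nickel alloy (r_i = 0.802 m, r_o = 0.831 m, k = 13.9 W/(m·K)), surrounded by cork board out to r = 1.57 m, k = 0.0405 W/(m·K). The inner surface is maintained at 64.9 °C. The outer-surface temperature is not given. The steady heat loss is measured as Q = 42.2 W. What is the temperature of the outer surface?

Series resistances:
  R_nickel alloy = (1/0.802 − 1/0.831)/(4πk) = 0.04351/(4π·13.9) = 2.491×10^-4 K/W
  R_cork board = (1/0.831 − 1/1.57)/(4πk) = 0.5664/(4π·0.0405) = 1.113 K/W
ΣR = 1.113 K/W
ΔT = Q·ΣR = 42.2 × 1.113 = 46.97 K
Heat flows outward, so T_out = T_in − ΔT = 64.9 − 46.97 = 17.9 °C

T_out = 17.9 °C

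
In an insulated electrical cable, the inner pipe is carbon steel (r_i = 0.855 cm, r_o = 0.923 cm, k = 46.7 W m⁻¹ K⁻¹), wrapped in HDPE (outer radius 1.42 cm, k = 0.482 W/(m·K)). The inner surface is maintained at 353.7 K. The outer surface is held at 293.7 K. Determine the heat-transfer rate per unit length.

Treat each layer as a resistance in series:
  R'_carbon steel = ln(0.00923/0.00855)/(2πk) = 0.07653/(2π·46.7) = 2.608×10^-4 m·K/W
  R'_HDPE = ln(0.0142/0.00923)/(2πk) = 0.4308/(2π·0.482) = 0.1422 m·K/W
ΣR = 2.608×10^-4 + 0.1422 = 0.1425 m·K/W
Q' = ΔT/ΣR = (353.7 K − 293.7 K)/0.1425 = 421 W/m

Q' = 421 W/m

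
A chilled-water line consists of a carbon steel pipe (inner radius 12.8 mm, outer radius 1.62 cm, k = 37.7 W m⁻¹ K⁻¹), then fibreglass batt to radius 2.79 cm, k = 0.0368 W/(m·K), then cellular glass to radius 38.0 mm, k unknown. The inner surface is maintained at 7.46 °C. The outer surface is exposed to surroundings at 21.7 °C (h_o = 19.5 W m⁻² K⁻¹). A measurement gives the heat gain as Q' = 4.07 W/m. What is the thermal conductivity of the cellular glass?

k = 0.0528 W/m·K

ΣR = ΔT/Q' = |7.46 − 21.7|/4.07 = 3.499 m·K/W
Known resistances:
  R'_carbon steel = ln(0.0162/0.0128)/(2πk) = 0.2356/(2π·37.7) = 9.945×10^-4 m·K/W
  R'_fibreglass batt = ln(0.0279/0.0162)/(2πk) = 0.5436/(2π·0.0368) = 2.351 m·K/W
  R'_conv,out = 1/(2πr h) = 1/(2π·0.0380·19.5) = 0.2148 m·K/W
R_cellular glass = ΣR − ΣR_known = 3.499 − 2.567 = 0.9320 m·K/W
ln(r₂/r₁)/(2πk) = 0.9320 ⇒ k = 0.3090/(2π·0.9320) = 0.0528 W/m·K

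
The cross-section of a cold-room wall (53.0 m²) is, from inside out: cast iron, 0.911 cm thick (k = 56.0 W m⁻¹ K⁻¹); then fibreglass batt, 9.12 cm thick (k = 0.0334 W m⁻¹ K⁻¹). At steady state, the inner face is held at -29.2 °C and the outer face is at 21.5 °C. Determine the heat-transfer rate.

Q = 984 W

Treat each layer as a resistance in series:
  R_cast iron = L/(kA) = 0.00911/(56.0·53.0) = 3.069×10^-6 K/W
  R_fibreglass batt = L/(kA) = 0.0912/(0.0334·53.0) = 0.05152 K/W
ΣR = 3.069×10^-6 + 0.05152 = 0.05152 K/W
Q = ΔT/ΣR = (-29.2 °C − 21.5 °C)/0.05152 = -984 W
(Negative Q ⇒ heat flows inward; heat gain = 984 W.)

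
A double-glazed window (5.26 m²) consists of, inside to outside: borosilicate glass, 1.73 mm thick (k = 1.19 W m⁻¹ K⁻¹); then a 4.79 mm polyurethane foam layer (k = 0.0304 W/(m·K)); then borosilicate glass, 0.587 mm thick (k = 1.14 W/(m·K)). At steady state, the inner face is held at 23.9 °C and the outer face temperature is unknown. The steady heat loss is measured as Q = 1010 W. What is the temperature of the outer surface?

T_out = -6.73 °C

Series resistances:
  R_borosilicate glass = L/(kA) = 0.00173/(1.19·5.26) = 2.764×10^-4 K/W
  R_polyurethane foam = L/(kA) = 0.00479/(0.0304·5.26) = 0.02996 K/W
  R_borosilicate glass = L/(kA) = 5.87×10^-4/(1.14·5.26) = 9.789×10^-5 K/W
ΣR = 0.03033 K/W
ΔT = Q·ΣR = 1010 × 0.03033 = 30.63 K
Heat flows outward, so T_out = T_in − ΔT = 23.9 − 30.63 = -6.73 °C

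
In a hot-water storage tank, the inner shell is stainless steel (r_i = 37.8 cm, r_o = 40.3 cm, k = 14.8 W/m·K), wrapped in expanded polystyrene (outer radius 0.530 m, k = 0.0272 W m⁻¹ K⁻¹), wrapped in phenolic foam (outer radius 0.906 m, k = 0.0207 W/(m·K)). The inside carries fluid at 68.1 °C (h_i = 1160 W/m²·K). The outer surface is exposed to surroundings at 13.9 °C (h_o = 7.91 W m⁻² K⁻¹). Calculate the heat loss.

Q = 11.4 W

Treat each layer as a resistance in series:
  R_conv,in = 1/(4πr²h) = 1/(4π·0.378²·1160) = 4.801×10^-4 K/W
  R_stainless steel = (1/0.378 − 1/0.403)/(4πk) = 0.1641/(4π·14.8) = 8.824×10^-4 K/W
  R_expanded polystyrene = (1/0.403 − 1/0.530)/(4πk) = 0.5946/(4π·0.0272) = 1.740 K/W
  R_phenolic foam = (1/0.530 − 1/0.906)/(4πk) = 0.7830/(4π·0.0207) = 3.010 K/W
  R_conv,out = 1/(4πr²h) = 1/(4π·0.906²·7.91) = 0.01226 K/W
ΣR = 4.801×10^-4 + 8.824×10^-4 + 1.740 + 3.010 + 0.01226 = 4.764 K/W
Q = ΔT/ΣR = (68.1 °C − 13.9 °C)/4.764 = 11.4 W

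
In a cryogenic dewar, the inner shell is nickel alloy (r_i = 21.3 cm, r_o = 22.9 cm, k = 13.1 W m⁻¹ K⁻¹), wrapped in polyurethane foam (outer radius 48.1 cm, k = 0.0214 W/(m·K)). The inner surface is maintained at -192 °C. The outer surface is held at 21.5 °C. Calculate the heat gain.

Series thermal resistances, inner to outer:
  R_nickel alloy = (1/0.213 − 1/0.229)/(4πk) = 0.3280/(4π·13.1) = 0.001993 K/W
  R_polyurethane foam = (1/0.229 − 1/0.481)/(4πk) = 2.288/(4π·0.0214) = 8.507 K/W
ΣR = 0.001993 + 8.507 = 8.509 K/W
Q = ΔT/ΣR = (-192 °C − 21.5 °C)/8.509 = -25.1 W
(Negative Q ⇒ heat flows inward; heat gain = 25.1 W.)

Q = 25.1 W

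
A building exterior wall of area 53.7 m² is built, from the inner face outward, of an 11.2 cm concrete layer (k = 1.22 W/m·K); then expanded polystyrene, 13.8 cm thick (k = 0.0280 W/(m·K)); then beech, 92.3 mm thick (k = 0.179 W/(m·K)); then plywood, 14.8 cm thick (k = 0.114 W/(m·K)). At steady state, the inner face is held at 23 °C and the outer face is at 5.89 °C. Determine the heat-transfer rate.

Q = 134 W

Series thermal resistances, inner to outer:
  R_concrete = L/(kA) = 0.112/(1.22·53.7) = 0.001710 K/W
  R_expanded polystyrene = L/(kA) = 0.138/(0.0280·53.7) = 0.09178 K/W
  R_beech = L/(kA) = 0.0923/(0.179·53.7) = 0.009602 K/W
  R_plywood = L/(kA) = 0.148/(0.114·53.7) = 0.02418 K/W
ΣR = 0.001710 + 0.09178 + 0.009602 + 0.02418 = 0.1273 K/W
Q = ΔT/ΣR = (23 °C − 5.89 °C)/0.1273 = 134 W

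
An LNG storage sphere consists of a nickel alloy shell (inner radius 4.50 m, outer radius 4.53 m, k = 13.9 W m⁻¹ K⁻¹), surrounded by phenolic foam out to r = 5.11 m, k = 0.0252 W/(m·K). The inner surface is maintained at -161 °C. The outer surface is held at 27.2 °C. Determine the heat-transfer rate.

Resistance network (inner→outer):
  R_nickel alloy = (1/4.50 − 1/4.53)/(4πk) = 0.001472/(4π·13.9) = 8.425×10^-6 K/W
  R_phenolic foam = (1/4.53 − 1/5.11)/(4πk) = 0.02506/(4π·0.0252) = 0.07912 K/W
ΣR = 8.425×10^-6 + 0.07912 = 0.07913 K/W
Q = ΔT/ΣR = (-161 °C − 27.2 °C)/0.07913 = -2380 W
(Negative Q ⇒ heat flows inward; heat gain = 2380 W.)

Q = 2380 W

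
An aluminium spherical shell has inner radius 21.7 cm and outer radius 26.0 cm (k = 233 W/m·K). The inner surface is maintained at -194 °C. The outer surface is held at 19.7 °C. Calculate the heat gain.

Q = 821 kW

Q = 4πk·ΔT/(1/r₁ − 1/r₂) = 4π × 233 × 213.7 / (1/0.217 − 1/0.260) = 8.21×10^5 W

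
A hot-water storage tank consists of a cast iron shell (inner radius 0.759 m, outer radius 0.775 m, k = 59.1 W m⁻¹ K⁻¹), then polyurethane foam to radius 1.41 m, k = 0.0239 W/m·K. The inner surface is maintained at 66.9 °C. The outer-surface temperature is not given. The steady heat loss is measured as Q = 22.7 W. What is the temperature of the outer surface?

Sum the resistances:
  R_cast iron = (1/0.759 − 1/0.775)/(4πk) = 0.02720/(4π·59.1) = 3.663×10^-5 K/W
  R_polyurethane foam = (1/0.775 − 1/1.41)/(4πk) = 0.5811/(4π·0.0239) = 1.935 K/W
ΣR = 1.935 K/W
ΔT = Q·ΣR = 22.7 × 1.935 = 43.92 K
Heat flows outward, so T_out = T_in − ΔT = 66.9 − 43.92 = 23.0 °C

T_out = 23.0 °C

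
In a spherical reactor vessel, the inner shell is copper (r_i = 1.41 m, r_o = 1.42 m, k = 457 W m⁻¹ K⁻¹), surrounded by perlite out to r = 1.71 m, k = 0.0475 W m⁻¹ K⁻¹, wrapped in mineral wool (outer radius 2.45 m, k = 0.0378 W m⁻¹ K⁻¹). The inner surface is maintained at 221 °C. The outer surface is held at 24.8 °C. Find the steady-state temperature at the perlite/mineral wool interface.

T = 152 °C

Series thermal resistances, inner to outer:
  R_copper = (1/1.41 − 1/1.42)/(4πk) = 0.004995/(4π·457) = 8.697×10^-7 K/W
  R_perlite = (1/1.42 − 1/1.71)/(4πk) = 0.1194/(4π·0.0475) = 0.2001 K/W
  R_mineral wool = (1/1.71 − 1/2.45)/(4πk) = 0.1766/(4π·0.0378) = 0.3719 K/W
ΣR = 8.697×10^-7 + 0.2001 + 0.3719 = 0.5720 K/W
Q = ΔT/ΣR = (221 °C − 24.8 °C)/0.5720 = 343.0 W
From the inner boundary to the perlite/mineral wool interface, ΣR_partial = 0.2001 K/W.
T_interface = T_in − Q·ΣR_partial = 221 °C − (343.0)(0.2001) = 152 °C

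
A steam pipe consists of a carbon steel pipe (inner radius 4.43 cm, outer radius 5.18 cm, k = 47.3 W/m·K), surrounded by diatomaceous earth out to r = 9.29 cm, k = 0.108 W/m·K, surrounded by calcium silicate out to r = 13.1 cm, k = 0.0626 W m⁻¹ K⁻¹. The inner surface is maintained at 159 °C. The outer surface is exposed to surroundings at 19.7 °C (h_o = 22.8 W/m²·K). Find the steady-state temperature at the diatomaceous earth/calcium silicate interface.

Series thermal resistances, inner to outer:
  R'_carbon steel = ln(0.0518/0.0443)/(2πk) = 0.1564/(2π·47.3) = 5.263×10^-4 m·K/W
  R'_diatomaceous earth = ln(0.0929/0.0518)/(2πk) = 0.5841/(2π·0.108) = 0.8608 m·K/W
  R'_calcium silicate = ln(0.131/0.0929)/(2πk) = 0.3437/(2π·0.0626) = 0.8738 m·K/W
  R'_conv,out = 1/(2πr h) = 1/(2π·0.131·22.8) = 0.05329 m·K/W
ΣR = 5.263×10^-4 + 0.8608 + 0.8738 + 0.05329 = 1.788 m·K/W
Q' = ΔT/ΣR = (159 °C − 19.7 °C)/1.788 = 77.91 W/m
From the inner boundary to the diatomaceous earth/calcium silicate interface, ΣR_partial = 0.8613 m·K/W.
T_interface = T_in − Q'·ΣR_partial = 159 °C − (77.91)(0.8613) = 91.9 °C

T = 91.9 °C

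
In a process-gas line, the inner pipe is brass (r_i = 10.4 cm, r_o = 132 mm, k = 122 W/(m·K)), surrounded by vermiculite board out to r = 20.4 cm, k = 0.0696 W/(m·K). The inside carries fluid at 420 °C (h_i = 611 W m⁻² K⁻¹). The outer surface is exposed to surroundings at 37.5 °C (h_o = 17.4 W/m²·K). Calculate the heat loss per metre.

Resistance network (inner→outer):
  R'_conv,in = 1/(2πr h) = 1/(2π·0.104·611) = 0.002505 m·K/W
  R'_brass = ln(0.132/0.104)/(2πk) = 0.2384/(2π·122) = 3.110×10^-4 m·K/W
  R'_vermiculite board = ln(0.204/0.132)/(2πk) = 0.4353/(2π·0.0696) = 0.9954 m·K/W
  R'_conv,out = 1/(2πr h) = 1/(2π·0.204·17.4) = 0.04484 m·K/W
ΣR = 0.002505 + 3.110×10^-4 + 0.9954 + 0.04484 = 1.043 m·K/W
Q' = ΔT/ΣR = (420 °C − 37.5 °C)/1.043 = 367 W/m

Q' = 367 W/m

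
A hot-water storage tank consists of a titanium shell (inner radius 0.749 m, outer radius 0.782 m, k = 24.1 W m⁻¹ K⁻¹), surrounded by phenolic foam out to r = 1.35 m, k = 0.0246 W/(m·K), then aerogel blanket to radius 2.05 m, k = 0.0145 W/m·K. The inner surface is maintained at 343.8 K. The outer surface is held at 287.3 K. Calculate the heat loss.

Resistance network (inner→outer):
  R_titanium = (1/0.749 − 1/0.782)/(4πk) = 0.05634/(4π·24.1) = 1.860×10^-4 K/W
  R_phenolic foam = (1/0.782 − 1/1.35)/(4πk) = 0.5380/(4π·0.0246) = 1.740 K/W
  R_aerogel blanket = (1/1.35 − 1/2.05)/(4πk) = 0.2529/(4π·0.0145) = 1.388 K/W
ΣR = 1.860×10^-4 + 1.740 + 1.388 = 3.128 K/W
Q = ΔT/ΣR = (343.8 K − 287.3 K)/3.128 = 18.1 W

Q = 18.1 W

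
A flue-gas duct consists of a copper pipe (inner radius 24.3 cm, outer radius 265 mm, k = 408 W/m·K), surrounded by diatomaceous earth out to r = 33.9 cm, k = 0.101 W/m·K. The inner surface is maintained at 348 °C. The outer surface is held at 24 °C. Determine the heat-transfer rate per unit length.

Treat each layer as a resistance in series:
  R'_copper = ln(0.265/0.243)/(2πk) = 0.08667/(2π·408) = 3.381×10^-5 m·K/W
  R'_diatomaceous earth = ln(0.339/0.265)/(2πk) = 0.2463/(2π·0.101) = 0.3881 m·K/W
ΣR = 3.381×10^-5 + 0.3881 = 0.3881 m·K/W
Q' = ΔT/ΣR = (348 °C − 24 °C)/0.3881 = 835 W/m

Q' = 835 W/m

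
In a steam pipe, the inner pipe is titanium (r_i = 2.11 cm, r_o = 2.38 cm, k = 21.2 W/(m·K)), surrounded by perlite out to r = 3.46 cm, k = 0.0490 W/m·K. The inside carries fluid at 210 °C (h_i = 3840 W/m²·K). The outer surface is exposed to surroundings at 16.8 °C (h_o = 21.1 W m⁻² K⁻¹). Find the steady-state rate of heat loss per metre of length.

Series thermal resistances, inner to outer:
  R'_conv,in = 1/(2πr h) = 1/(2π·0.0211·3840) = 0.001964 m·K/W
  R'_titanium = ln(0.0238/0.0211)/(2πk) = 0.1204/(2π·21.2) = 9.040×10^-4 m·K/W
  R'_perlite = ln(0.0346/0.0238)/(2πk) = 0.3742/(2π·0.0490) = 1.215 m·K/W
  R'_conv,out = 1/(2πr h) = 1/(2π·0.0346·21.1) = 0.2180 m·K/W
ΣR = 0.001964 + 9.040×10^-4 + 1.215 + 0.2180 = 1.436 m·K/W
Q' = ΔT/ΣR = (210 °C − 16.8 °C)/1.436 = 135 W/m

Q' = 135 W/m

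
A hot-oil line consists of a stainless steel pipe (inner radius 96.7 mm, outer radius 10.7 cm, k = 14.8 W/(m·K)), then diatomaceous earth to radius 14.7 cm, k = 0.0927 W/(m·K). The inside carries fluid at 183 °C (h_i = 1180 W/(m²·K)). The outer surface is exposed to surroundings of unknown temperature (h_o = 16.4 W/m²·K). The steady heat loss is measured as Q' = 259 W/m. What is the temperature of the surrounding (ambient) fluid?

T_out = 24.0 °C

Sum the resistances:
  R'_conv,in = 1/(2πr h) = 1/(2π·0.0967·1180) = 0.001395 m·K/W
  R'_stainless steel = ln(0.107/0.0967)/(2πk) = 0.1012/(2π·14.8) = 0.001088 m·K/W
  R'_diatomaceous earth = ln(0.147/0.107)/(2πk) = 0.3176/(2π·0.0927) = 0.5453 m·K/W
  R'_conv,out = 1/(2πr h) = 1/(2π·0.147·16.4) = 0.06602 m·K/W
ΣR = 0.6138 m·K/W
ΔT = Q'·ΣR = 259 × 0.6138 = 159.0 K
Heat flows outward, so T_out = T_in − ΔT = 183 − 159.0 = 24.0 °C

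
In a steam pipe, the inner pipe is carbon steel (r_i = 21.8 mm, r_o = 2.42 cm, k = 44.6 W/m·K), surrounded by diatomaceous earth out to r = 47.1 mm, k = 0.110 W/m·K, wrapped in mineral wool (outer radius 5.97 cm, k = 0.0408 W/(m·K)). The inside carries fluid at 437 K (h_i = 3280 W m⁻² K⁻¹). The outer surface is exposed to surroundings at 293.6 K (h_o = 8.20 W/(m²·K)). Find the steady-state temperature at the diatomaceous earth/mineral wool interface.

Series thermal resistances, inner to outer:
  R'_conv,in = 1/(2πr h) = 1/(2π·0.0218·3280) = 0.002226 m·K/W
  R'_carbon steel = ln(0.0242/0.0218)/(2πk) = 0.1044/(2π·44.6) = 3.727×10^-4 m·K/W
  R'_diatomaceous earth = ln(0.0471/0.0242)/(2πk) = 0.6659/(2π·0.110) = 0.9635 m·K/W
  R'_mineral wool = ln(0.0597/0.0471)/(2πk) = 0.2371/(2π·0.0408) = 0.9247 m·K/W
  R'_conv,out = 1/(2πr h) = 1/(2π·0.0597·8.20) = 0.3251 m·K/W
ΣR = 0.002226 + 3.727×10^-4 + 0.9635 + 0.9247 + 0.3251 = 2.216 m·K/W
Q' = ΔT/ΣR = (437 K − 293.6 K)/2.216 = 64.71 W/m
From the inner boundary to the diatomaceous earth/mineral wool interface, ΣR_partial = 0.9661 m·K/W.
T_interface = T_in − Q'·ΣR_partial = 437 K − (64.71)(0.9661) = 374 K

T = 374 K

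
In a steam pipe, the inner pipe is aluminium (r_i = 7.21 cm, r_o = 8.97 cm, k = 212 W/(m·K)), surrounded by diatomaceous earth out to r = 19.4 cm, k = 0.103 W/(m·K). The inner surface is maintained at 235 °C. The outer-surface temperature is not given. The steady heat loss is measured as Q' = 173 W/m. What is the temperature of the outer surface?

Series resistances:
  R'_aluminium = ln(0.0897/0.0721)/(2πk) = 0.2184/(2π·212) = 1.640×10^-4 m·K/W
  R'_diatomaceous earth = ln(0.194/0.0897)/(2πk) = 0.7714/(2π·0.103) = 1.192 m·K/W
ΣR = 1.192 m·K/W
ΔT = Q'·ΣR = 173 × 1.192 = 206.2 K
Heat flows outward, so T_out = T_in − ΔT = 235 − 206.2 = 28.8 °C

T_out = 28.8 °C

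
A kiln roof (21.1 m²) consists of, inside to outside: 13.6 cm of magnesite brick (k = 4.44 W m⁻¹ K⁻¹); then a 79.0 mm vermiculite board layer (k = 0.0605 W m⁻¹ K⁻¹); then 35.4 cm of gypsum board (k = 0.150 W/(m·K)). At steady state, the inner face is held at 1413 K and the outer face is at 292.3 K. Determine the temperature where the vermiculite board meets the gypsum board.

T = 1008 K

Series thermal resistances, inner to outer:
  R_magnesite brick = L/(kA) = 0.136/(4.44·21.1) = 0.001452 K/W
  R_vermiculite board = L/(kA) = 0.0790/(0.0605·21.1) = 0.06189 K/W
  R_gypsum board = L/(kA) = 0.354/(0.150·21.1) = 0.1118 K/W
ΣR = 0.001452 + 0.06189 + 0.1118 = 0.1751 K/W
Q = ΔT/ΣR = (1413 K − 292.3 K)/0.1751 = 6400 W
From the inner boundary to the vermiculite board/gypsum board interface, ΣR_partial = 0.06334 K/W.
T_interface = T_in − Q·ΣR_partial = 1413 K − (6400)(0.06334) = 1008 K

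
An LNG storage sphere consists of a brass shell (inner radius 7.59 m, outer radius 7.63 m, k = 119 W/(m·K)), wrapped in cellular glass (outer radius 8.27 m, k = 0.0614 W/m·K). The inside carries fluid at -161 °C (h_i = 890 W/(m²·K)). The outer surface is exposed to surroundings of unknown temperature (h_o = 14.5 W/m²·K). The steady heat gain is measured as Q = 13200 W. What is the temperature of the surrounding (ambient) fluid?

Sum the resistances:
  R_conv,in = 1/(4πr²h) = 1/(4π·7.59²·890) = 1.552×10^-6 K/W
  R_brass = (1/7.59 − 1/7.63)/(4πk) = 6.907×10^-4/(4π·119) = 4.619×10^-7 K/W
  R_cellular glass = (1/7.63 − 1/8.27)/(4πk) = 0.01014/(4π·0.0614) = 0.01315 K/W
  R_conv,out = 1/(4πr²h) = 1/(4π·8.27²·14.5) = 8.024×10^-5 K/W
ΣR = 0.01323 K/W
ΔT = Q·ΣR = 13200 × 0.01323 = 174.6 K
Heat flows inward, so T_out = T_in + ΔT = -161 + 174.6 = 13.6 °C

T_out = 13.6 °C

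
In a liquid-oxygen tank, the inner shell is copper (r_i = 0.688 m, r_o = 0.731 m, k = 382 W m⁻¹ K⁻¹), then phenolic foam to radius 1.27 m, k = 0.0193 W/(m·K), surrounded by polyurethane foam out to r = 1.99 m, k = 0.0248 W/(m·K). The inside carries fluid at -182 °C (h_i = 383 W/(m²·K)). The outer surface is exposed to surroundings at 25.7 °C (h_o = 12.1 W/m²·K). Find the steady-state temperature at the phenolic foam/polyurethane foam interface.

Series thermal resistances, inner to outer:
  R_conv,in = 1/(4πr²h) = 1/(4π·0.688²·383) = 4.389×10^-4 K/W
  R_copper = (1/0.688 − 1/0.731)/(4πk) = 0.08550/(4π·382) = 1.781×10^-5 K/W
  R_phenolic foam = (1/0.731 − 1/1.27)/(4πk) = 0.5806/(4π·0.0193) = 2.394 K/W
  R_polyurethane foam = (1/1.27 − 1/1.99)/(4πk) = 0.2849/(4π·0.0248) = 0.9141 K/W
  R_conv,out = 1/(4πr²h) = 1/(4π·1.99²·12.1) = 0.001661 K/W
ΣR = 4.389×10^-4 + 1.781×10^-5 + 2.394 + 0.9141 + 0.001661 = 3.310 K/W
Q = ΔT/ΣR = (-182 °C − 25.7 °C)/3.310 = -62.75 W
From the inner boundary to the phenolic foam/polyurethane foam interface, ΣR_partial = 2.394 K/W.
T_interface = T_in − Q·ΣR_partial = -182 °C − (-62.75)(2.394) = -31.8 °C

T = -31.8 °C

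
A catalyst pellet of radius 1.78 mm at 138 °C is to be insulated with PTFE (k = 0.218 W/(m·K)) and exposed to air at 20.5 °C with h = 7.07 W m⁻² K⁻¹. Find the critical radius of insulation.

For a sphere, r_cr = 2k_ins/h = 2·0.218/7.07 = 0.0617 m = 6.17 cm

r_cr = 6.17 cm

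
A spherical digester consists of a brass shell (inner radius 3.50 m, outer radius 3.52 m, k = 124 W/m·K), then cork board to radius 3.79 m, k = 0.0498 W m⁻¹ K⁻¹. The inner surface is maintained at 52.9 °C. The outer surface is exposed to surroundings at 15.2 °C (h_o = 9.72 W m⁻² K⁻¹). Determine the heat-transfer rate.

Q = 1150 W

Resistance network (inner→outer):
  R_brass = (1/3.50 − 1/3.52)/(4πk) = 0.001623/(4π·124) = 1.042×10^-6 K/W
  R_cork board = (1/3.52 − 1/3.79)/(4πk) = 0.02024/(4π·0.0498) = 0.03234 K/W
  R_conv,out = 1/(4πr²h) = 1/(4π·3.79²·9.72) = 5.700×10^-4 K/W
ΣR = 1.042×10^-6 + 0.03234 + 5.700×10^-4 = 0.03291 K/W
Q = ΔT/ΣR = (52.9 °C − 15.2 °C)/0.03291 = 1150 W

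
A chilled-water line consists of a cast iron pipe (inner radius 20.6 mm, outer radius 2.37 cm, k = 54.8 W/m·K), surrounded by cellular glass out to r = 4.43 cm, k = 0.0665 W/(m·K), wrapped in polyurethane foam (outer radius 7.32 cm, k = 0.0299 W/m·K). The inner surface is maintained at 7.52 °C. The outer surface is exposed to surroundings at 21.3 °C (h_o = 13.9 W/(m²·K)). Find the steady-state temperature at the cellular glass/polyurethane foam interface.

T = 12.3 °C

Resistance network (inner→outer):
  R'_cast iron = ln(0.0237/0.0206)/(2πk) = 0.1402/(2π·54.8) = 4.071×10^-4 m·K/W
  R'_cellular glass = ln(0.0443/0.0237)/(2πk) = 0.6255/(2π·0.0665) = 1.497 m·K/W
  R'_polyurethane foam = ln(0.0732/0.0443)/(2πk) = 0.5022/(2π·0.0299) = 2.673 m·K/W
  R'_conv,out = 1/(2πr h) = 1/(2π·0.0732·13.9) = 0.1564 m·K/W
ΣR = 4.071×10^-4 + 1.497 + 2.673 + 0.1564 = 4.327 m·K/W
Q' = ΔT/ΣR = (7.52 °C − 21.3 °C)/4.327 = -3.185 W/m
From the inner boundary to the cellular glass/polyurethane foam interface, ΣR_partial = 1.497 m·K/W.
T_interface = T_in − Q'·ΣR_partial = 7.52 °C − (-3.185)(1.497) = 12.3 °C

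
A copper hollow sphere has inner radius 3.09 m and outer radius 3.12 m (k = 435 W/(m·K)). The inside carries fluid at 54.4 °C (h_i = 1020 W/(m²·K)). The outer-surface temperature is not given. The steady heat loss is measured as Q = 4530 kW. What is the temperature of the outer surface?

Sum the resistances:
  R_conv,in = 1/(4πr²h) = 1/(4π·3.09²·1020) = 8.171×10^-6 K/W
  R_copper = (1/3.09 − 1/3.12)/(4πk) = 0.003112/(4π·435) = 5.693×10^-7 K/W
ΣR = 8.740×10^-6 K/W
ΔT = Q·ΣR = 4.53×10^6 × 8.740×10^-6 = 39.59 K
Heat flows outward, so T_out = T_in − ΔT = 54.4 − 39.59 = 14.8 °C

T_out = 14.8 °C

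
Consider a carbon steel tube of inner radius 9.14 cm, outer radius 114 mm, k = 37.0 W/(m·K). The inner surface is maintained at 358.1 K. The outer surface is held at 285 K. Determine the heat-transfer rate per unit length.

Q' = 76.9 kW/m

Q' = 2πk·ΔT/ln(r₂/r₁) = 2π × 37.0 × 73.1 / ln(0.114/0.0914) = 76900 W/m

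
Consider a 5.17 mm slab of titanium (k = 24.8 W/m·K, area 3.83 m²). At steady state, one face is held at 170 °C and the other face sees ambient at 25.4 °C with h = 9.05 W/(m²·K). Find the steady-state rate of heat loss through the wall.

Q = 5000 W

Treat each layer as a resistance in series:
  R_titanium = L/(kA) = 0.00517/(24.8·3.83) = 5.443×10^-5 K/W
  R_conv,out = 1/(hA) = 1/(9.05·3.83) = 0.02885 K/W
ΣR = 5.443×10^-5 + 0.02885 = 0.02890 K/W
Q = ΔT/ΣR = (170 °C − 25.4 °C)/0.02890 = 5000 W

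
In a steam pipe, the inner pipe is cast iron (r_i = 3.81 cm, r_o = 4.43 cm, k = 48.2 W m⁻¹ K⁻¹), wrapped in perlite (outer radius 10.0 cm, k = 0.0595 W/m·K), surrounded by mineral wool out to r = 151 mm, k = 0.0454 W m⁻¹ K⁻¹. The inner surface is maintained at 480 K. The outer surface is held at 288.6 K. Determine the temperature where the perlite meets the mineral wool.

Treat each layer as a resistance in series:
  R'_cast iron = ln(0.0443/0.0381)/(2πk) = 0.1508/(2π·48.2) = 4.978×10^-4 m·K/W
  R'_perlite = ln(0.100/0.0443)/(2πk) = 0.8142/(2π·0.0595) = 2.178 m·K/W
  R'_mineral wool = ln(0.151/0.100)/(2πk) = 0.4121/(2π·0.0454) = 1.445 m·K/W
ΣR = 4.978×10^-4 + 2.178 + 1.445 = 3.623 m·K/W
Q' = ΔT/ΣR = (480 K − 288.6 K)/3.623 = 52.83 W/m
From the inner boundary to the perlite/mineral wool interface, ΣR_partial = 2.178 m·K/W.
T_interface = T_in − Q'·ΣR_partial = 480 K − (52.83)(2.178) = 364.9 K

T = 364.9 K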